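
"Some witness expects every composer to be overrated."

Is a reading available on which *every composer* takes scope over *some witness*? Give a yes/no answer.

Yes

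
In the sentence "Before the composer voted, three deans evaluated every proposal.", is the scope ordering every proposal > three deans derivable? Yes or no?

Yes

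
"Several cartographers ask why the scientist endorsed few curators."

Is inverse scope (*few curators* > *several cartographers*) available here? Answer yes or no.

Structurally, *few curators* is inside the embedded question *why the scientist endorsed few curators*.
Embedded wh-clauses are opaque for QR, so the quantifier stays inside the question.
Hence only narrow scope for *few curators* (under *several cartographers*) survives.

No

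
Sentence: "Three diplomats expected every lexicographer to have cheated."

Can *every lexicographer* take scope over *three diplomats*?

Yes

ECM infinitives lack a CP barrier, so *every lexicographer* can QR over the matrix subject *three diplomats*.
QR within a single clause is free, so the lower quantifier may take scope over the higher one.
Both orderings are possible: *three diplomats* > *every lexicographer* and *every lexicographer* > *three diplomats*.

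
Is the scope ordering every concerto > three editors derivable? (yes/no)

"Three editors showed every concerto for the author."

*every concerto* and *three editors* are in the same minimal clause.
No island intervenes, so both surface and inverse scope are derivable.
Both orderings are possible: *three editors* > *every concerto* and *every concerto* > *three editors*.

Yes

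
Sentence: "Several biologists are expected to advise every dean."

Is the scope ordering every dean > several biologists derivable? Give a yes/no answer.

Raising constructions are monoclausal for scope purposes; *every dean* is not separated from *several biologists* by any island.
Since no island is crossed, the inverse ordering is licensed alongside surface scope.

Yes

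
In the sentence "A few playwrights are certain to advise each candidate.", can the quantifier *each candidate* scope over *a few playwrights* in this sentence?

*each candidate* is the object of the infinitival complement of a raising predicate; raising infinitives are transparent for QR, so the two DPs are in effect clausemates.
Ordinary QR to a clause-peripheral position gives the wide-scope LF for the lower DP.

Yes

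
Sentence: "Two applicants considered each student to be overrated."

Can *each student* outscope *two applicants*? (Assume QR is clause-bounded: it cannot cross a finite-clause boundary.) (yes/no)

Yes

This is an ECM construction: *each student* is the infinitival subject, Case-marked by the matrix verb, and the infinitive is transparent for QR.
Clause-internal QR can adjoin the lower DP above the subject, yielding the inverse reading.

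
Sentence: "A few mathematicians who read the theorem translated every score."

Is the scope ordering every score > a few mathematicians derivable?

*every score* is a matrix argument; only *a few mathematicians* is modified by the relative clause *who read the theorem*, so the RC island is irrelevant to the target quantifier.
No island intervenes, so both surface and inverse scope are derivable.
The sentence is scopally ambiguous between *a few mathematicians* > *every score* and *every score* > *a few mathematicians*.

Yes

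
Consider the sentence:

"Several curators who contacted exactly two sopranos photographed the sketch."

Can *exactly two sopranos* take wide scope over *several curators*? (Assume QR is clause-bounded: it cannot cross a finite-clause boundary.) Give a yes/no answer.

No

*exactly two sopranos* sits inside the relative clause *who contacted exactly two sopranos*.
QR out of a relative clause is ruled out by the relative-clause island constraint.
There is no licit LF on which *exactly two sopranos* c-commands *several curators*.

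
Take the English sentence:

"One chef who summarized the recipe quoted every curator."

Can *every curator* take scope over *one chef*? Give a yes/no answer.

Yes

The relative clause *who summarized the recipe* modifies *one chef*, but *every curator* is not inside that relative clause — it is an argument of the matrix verb.
QR within a single clause is free, so the lower quantifier may take scope over the higher one.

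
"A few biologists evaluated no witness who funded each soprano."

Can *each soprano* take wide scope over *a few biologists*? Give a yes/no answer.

No

*each soprano* sits inside the relative clause *who funded each soprano* modifying *no witness*.
Relative clauses block scope extraction: QR cannot target a position outside the modified NP.
Hence only narrow scope for *each soprano* (under *a few biologists*) survives.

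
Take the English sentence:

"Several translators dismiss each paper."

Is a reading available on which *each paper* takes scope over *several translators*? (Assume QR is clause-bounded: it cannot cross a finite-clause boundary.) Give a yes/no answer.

Yes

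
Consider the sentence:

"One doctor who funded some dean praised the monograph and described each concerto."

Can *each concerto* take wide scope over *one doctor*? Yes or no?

Structurally, *each concerto* is inside one conjunct of the coordinate structure (*described each concerto*).
The Coordinate Structure Constraint blocks movement (including QR) out of a single conjunct.
*each concerto* > *one doctor* would require crossing that boundary, which is illicit.
(Only the surface reading survives: one fixed doctor with respect to all the relevant concertos.)

No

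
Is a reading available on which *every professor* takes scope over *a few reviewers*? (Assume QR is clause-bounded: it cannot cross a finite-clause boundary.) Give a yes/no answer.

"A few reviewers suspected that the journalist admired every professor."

*every professor* is embedded in the finite complement clause *that the journalist admired every professor*.
Finite CP is the ceiling for QR here, by assumption.
So *every professor* cannot raise to a position above *a few reviewers*.

No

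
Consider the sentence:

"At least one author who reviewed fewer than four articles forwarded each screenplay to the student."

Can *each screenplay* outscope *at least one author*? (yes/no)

Yes

*each screenplay* sits in the matrix clause, not in the relative clause on *at least one author*.
Clause-internal QR can adjoin the lower DP above the subject, yielding the inverse reading.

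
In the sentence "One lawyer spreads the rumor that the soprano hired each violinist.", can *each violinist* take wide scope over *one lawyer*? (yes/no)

No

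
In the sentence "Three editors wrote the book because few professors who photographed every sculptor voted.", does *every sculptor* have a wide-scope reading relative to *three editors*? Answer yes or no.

*every sculptor* occurs within the relative clause *who photographed every sculptor*, which is itself inside the adjunct *because few professors who photographed every sculptor voted*.
Nested islands: the RC island is itself inside an adjunct island, so wide scope is doubly excluded.
So the wide-scope reading for *every sculptor* is blocked.

No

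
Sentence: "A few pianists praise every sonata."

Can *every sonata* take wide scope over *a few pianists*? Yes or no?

*a few pianists* and *every sonata* are co-arguments of the matrix verb, with nothing but a clause-internal boundary between them.
QR within a single clause is free, so the lower quantifier may take scope over the higher one.
So *every sonata* > *a few pianists* is among the available readings.

Yes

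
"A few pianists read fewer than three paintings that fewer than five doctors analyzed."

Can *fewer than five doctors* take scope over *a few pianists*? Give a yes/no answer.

No

The target quantifier *fewer than five doctors* is part of the relative clause *that fewer than five doctors analyzed* modifying *fewer than three paintings*.
A relative clause is a scope island — quantifier raising cannot cross its boundary.
*fewer than five doctors* > *a few pianists* would require crossing that boundary, which is illicit.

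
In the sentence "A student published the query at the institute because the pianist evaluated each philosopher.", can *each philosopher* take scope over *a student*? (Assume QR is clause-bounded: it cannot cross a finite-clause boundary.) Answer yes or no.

No

*each philosopher* sits inside the adjunct clause *because the pianist evaluated each philosopher*.
Adjuncts are opaque for quantifier raising; a quantifier in an adjunct stays inside it.
There is no licit LF on which *each philosopher* c-commands *a student*.
(Only the surface reading survives: one fixed student with respect to all the relevant philosophers.)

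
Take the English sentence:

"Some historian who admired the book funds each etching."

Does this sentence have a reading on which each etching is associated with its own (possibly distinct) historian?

The paraphrase describes the scope ordering *each etching* > *some historian*.
The relative clause *who admired the book* modifies *some historian*, but *each etching* is not inside that relative clause — it is an argument of the matrix verb.
Clause-internal QR can adjoin the lower DP above the subject, yielding the inverse reading.

Yes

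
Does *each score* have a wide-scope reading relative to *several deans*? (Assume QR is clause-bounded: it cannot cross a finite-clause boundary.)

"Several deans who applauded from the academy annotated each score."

Yes

The relative clause *who applauded from the academy* modifies *several deans*, but *each score* is not inside that relative clause — it is an argument of the matrix verb.
No island intervenes, so both surface and inverse scope are derivable.
Both orderings are possible: *several deans* > *each score* and *each score* > *several deans*.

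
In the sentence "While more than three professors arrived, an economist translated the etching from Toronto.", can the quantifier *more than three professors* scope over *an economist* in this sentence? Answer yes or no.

No

*more than three professors* occurs within the adjunct clause *while more than three professors arrived*.
Since the clause is an adjunct (not a complement), the Adjunct Condition blocks QR across its edge.
So the wide-scope reading for *more than three professors* is blocked.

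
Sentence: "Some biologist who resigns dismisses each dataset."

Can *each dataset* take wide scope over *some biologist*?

Yes

Although the sentence contains a relative clause (*who resigns*), *each dataset* is outside it, in the matrix VP.
Clause-internal QR can adjoin the lower DP above the subject, yielding the inverse reading.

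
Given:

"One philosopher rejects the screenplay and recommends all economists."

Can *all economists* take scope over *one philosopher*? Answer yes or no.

No

Structurally, *all economists* is inside one conjunct of the coordinate structure (*recommends all economists*).
QR out of a conjunct would have to apply non-ATB, which the CSC forbids.
The inverse ordering *all economists* > *one philosopher* is therefore underivable.
(Only the surface reading survives: one fixed philosopher with respect to all the relevant economists.)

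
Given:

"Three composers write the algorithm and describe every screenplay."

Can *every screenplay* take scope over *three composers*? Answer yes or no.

The DP *every screenplay* is contained in one conjunct of the coordinate structure (*describe every screenplay*).
The Coordinate Structure Constraint blocks movement (including QR) out of a single conjunct.
So *every screenplay* cannot raise to a position above *three composers*.

No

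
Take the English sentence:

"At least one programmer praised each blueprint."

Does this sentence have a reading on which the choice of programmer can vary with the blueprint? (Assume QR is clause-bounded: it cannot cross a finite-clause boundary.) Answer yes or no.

Yes

The paraphrase describes the scope ordering *each blueprint* > *at least one programmer*.
*each blueprint* is the matrix object and *at least one programmer* the matrix subject; the two are clausemates.
Clause-internal QR can adjoin the lower DP above the subject, yielding the inverse reading.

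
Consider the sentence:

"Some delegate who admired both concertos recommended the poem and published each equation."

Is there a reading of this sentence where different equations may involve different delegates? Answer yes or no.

This is the *each equation* > *some delegate* reading.
*each equation* occurs within one conjunct of the coordinate structure (*published each equation*).
Coordinate structures are islands for non-across-the-board movement, QR included.
The inverse ordering *each equation* > *some delegate* is therefore underivable.

No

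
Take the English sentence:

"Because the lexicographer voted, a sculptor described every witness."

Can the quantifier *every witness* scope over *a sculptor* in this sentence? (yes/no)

Yes

Although there is an adjunct clause, *every witness* is in the main clause, not inside the adjunct.
Since no island is crossed, the inverse ordering is licensed alongside surface scope.
Both orderings are possible: *a sculptor* > *every witness* and *every witness* > *a sculptor*.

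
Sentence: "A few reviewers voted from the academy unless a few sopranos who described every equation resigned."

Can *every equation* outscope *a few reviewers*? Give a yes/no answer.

No

*every equation* sits inside the relative clause *who described every equation*, which is itself inside the adjunct *unless a few sopranos who described every equation resigned*.
Even if one barrier were somehow void, the other would still block QR.
There is no licit LF on which *every equation* c-commands *a few reviewers*.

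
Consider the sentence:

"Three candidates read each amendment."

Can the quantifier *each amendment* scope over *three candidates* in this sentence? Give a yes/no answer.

*each amendment* is the matrix object and *three candidates* the matrix subject; the two are clausemates.
QR within a single clause is free, so the lower quantifier may take scope over the higher one.
So *each amendment* > *three candidates* is among the available readings.

Yes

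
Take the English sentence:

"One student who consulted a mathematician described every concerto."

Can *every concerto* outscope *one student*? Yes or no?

Although the sentence contains a relative clause (*who consulted a mathematician*), *every concerto* is outside it, in the matrix VP.
No island intervenes, so both surface and inverse scope are derivable.

Yes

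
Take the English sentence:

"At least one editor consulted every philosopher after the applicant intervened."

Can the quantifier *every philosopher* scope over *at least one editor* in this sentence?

Although there is an adjunct clause, *every philosopher* is in the main clause, not inside the adjunct.
Ordinary QR to a clause-peripheral position gives the wide-scope LF for the lower DP.

Yes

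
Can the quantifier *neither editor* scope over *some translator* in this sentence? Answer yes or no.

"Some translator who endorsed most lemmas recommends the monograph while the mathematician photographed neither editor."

No

*neither editor* occurs within the adjunct clause *while the mathematician photographed neither editor*.
Adjuncts are opaque for quantifier raising; a quantifier in an adjunct stays inside it.
Hence only narrow scope for *neither editor* (under *some translator*) survives.
(Only the surface reading survives: one fixed translator with respect to all the relevant editors.)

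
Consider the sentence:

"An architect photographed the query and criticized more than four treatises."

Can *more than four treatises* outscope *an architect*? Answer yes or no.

*more than four treatises* sits inside one conjunct of the coordinate structure (*criticized more than four treatises*).
The Coordinate Structure Constraint blocks movement (including QR) out of a single conjunct.
There is no licit LF on which *more than four treatises* c-commands *an architect*.

No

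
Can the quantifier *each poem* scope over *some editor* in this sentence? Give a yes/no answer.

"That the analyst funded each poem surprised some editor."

The DP *each poem* is contained in the sentential subject *that the analyst funded each poem*.
Sentential subjects are islands: a quantifier inside the subject clause cannot raise over the matrix predicate.
*each poem* > *some editor* would require crossing that boundary, which is illicit.

No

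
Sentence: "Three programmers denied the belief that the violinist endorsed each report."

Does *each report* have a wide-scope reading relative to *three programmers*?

The DP *each report* is contained in the complex NP *the belief that the violinist endorsed each report*.
The complex NP is opaque for QR — the quantifier is frozen inside the noun's complement.
The inverse ordering *each report* > *three programmers* is therefore underivable.

No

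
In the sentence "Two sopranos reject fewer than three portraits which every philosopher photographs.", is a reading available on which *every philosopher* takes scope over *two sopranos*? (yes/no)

*every philosopher* sits inside the relative clause *which every philosopher photographs* modifying *fewer than three portraits*.
Relative clauses are scope islands: a quantifier cannot QR out of a relative clause to take scope in the matrix clause.
*every philosopher* > *two sopranos* would require crossing that boundary, which is illicit.

No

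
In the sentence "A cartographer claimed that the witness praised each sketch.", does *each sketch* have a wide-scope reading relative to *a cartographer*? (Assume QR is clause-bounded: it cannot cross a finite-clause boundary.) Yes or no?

No

The target quantifier *each sketch* is part of the finite complement clause *that the witness praised each sketch*.
Under clause-bounded QR, a quantifier in an embedded finite clause cannot raise into the matrix clause.
So *each sketch* cannot raise to a position above *a cartographer*.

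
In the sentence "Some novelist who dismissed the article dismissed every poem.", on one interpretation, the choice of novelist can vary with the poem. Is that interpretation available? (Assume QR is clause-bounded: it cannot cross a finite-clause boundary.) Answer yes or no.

This is the *every poem* > *some novelist* reading.
Although the sentence contains a relative clause (*who dismissed the article*), *every poem* is outside it, in the matrix VP.
Clause-internal QR can adjoin the lower DP above the subject, yielding the inverse reading.

Yes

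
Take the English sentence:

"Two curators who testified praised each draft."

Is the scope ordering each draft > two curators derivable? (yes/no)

Yes

The relative clause *who testified* modifies *two curators*, but *each draft* is not inside that relative clause — it is an argument of the matrix verb.
Ordinary QR to a clause-peripheral position gives the wide-scope LF for the lower DP.
The sentence is scopally ambiguous between *two curators* > *each draft* and *each draft* > *two curators*.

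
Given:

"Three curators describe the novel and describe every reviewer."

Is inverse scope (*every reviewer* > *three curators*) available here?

No

The target quantifier *every reviewer* is part of one conjunct of the coordinate structure (*describe every reviewer*).
Asymmetric QR out of one conjunct violates the Coordinate Structure Constraint.
So the wide-scope reading for *every reviewer* is blocked.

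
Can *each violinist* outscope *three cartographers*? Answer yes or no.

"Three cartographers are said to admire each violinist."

*each violinist* is inside a raising infinitive, which is transparent to QR (no CP barrier), so it behaves as a matrix argument.
With no island boundary between them, the object can take inverse scope over the subject via ordinary QR within the clause.

Yes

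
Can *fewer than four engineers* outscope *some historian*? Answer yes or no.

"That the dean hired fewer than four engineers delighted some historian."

No

The DP *fewer than four engineers* is contained in the sentential subject *that the dean hired fewer than four engineers*.
Subjects — clausal subjects included — are islands for extraction, and QR is no exception.
*fewer than four engineers* is confined to the island and cannot take scope over *some historian*.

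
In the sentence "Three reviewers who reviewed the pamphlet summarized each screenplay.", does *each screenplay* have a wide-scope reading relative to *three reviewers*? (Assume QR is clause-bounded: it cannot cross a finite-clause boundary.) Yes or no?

Yes

The RC *who reviewed the pamphlet* is an island, but *each screenplay* is not inside it — it is the matrix object, a clausemate of *three reviewers*.
With no island boundary between them, the object can take inverse scope over the subject via ordinary QR within the clause.
The sentence is scopally ambiguous between *three reviewers* > *each screenplay* and *each screenplay* > *three reviewers*.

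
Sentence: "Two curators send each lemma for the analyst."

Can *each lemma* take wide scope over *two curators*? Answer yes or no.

Yes

Both DPs are arguments of the same predicate; there is no clause or island boundary between them.
With no island boundary between them, the object can take inverse scope over the subject via ordinary QR within the clause.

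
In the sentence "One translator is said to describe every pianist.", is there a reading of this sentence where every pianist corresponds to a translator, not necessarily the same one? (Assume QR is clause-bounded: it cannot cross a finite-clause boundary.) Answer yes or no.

That reading corresponds to *every pianist* > *one translator*.
The matrix predicate is a raising verb, whose infinitival complement is not a scope island — *every pianist* can QR into the matrix clause.
Nothing blocks QR of the lower DP to a position above the higher one, so inverse scope is available.

Yes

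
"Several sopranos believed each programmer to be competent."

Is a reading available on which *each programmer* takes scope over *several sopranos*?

*each programmer* is an ECM subject; ECM complements are not islands, and the embedded quantifier may take matrix scope.
Clause-internal QR can adjoin the lower DP above the subject, yielding the inverse reading.
Both orderings are possible: *several sopranos* > *each programmer* and *each programmer* > *several sopranos*.

Yes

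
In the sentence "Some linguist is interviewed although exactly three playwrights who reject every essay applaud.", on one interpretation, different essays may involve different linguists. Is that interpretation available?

The described interpretation is the *every essay* > *some linguist* scoping.
*every essay* is embedded in the relative clause *who reject every essay*, which is itself inside the adjunct *although exactly three playwrights who reject every essay applaud*.
Two island boundaries intervene — the relative clause and the adjunct. Either alone would block QR.
So *every essay* cannot raise high enough to outscope *some linguist*; only the surface ordering *some linguist* > *every essay* is available.
(Only the surface reading survives: one fixed linguist with respect to all the relevant essays.)

No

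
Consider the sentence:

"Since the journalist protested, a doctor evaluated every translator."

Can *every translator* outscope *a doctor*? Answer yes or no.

Yes

Although there is an adjunct clause, *every translator* is in the main clause, not inside the adjunct.
Since no island is crossed, the inverse ordering is licensed alongside surface scope.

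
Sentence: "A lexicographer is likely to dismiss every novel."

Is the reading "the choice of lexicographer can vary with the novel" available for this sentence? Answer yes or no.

That reading corresponds to *every novel* > *a lexicographer*.
*every novel* is the object of the infinitival complement of a raising predicate; raising infinitives are transparent for QR, so the two DPs are in effect clausemates.
With no island boundary between them, the object can take inverse scope over the subject via ordinary QR within the clause.
So *every novel* > *a lexicographer* is among the available readings.

Yes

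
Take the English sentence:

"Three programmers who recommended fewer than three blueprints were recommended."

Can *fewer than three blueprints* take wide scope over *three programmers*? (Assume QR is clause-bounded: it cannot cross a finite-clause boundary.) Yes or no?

No

*fewer than three blueprints* is embedded in the relative clause *who recommended fewer than three blueprints*.
QR out of a relative clause is ruled out by the relative-clause island constraint.
The inverse ordering *fewer than three blueprints* > *three programmers* is therefore underivable.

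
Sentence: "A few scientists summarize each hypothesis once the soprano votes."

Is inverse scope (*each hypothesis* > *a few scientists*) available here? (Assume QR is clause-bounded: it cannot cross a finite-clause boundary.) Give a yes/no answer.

Yes

The adjunct clause does not contain *each hypothesis*, which is the matrix object.
Ordinary QR to a clause-peripheral position gives the wide-scope LF for the lower DP.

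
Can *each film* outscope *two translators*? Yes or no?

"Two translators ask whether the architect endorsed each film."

Structurally, *each film* is inside the embedded question *whether the architect endorsed each film*.
The wh-island constraint blocks QR out of an embedded interrogative.
So *each film* cannot raise to a position above *two translators*.

No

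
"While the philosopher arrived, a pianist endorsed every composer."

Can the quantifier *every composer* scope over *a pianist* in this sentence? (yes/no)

Yes

Although there is an adjunct clause, *every composer* is in the main clause, not inside the adjunct.
Since no island is crossed, the inverse ordering is licensed alongside surface scope.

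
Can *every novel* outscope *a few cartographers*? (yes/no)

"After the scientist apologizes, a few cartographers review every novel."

*every novel* is a matrix argument; the adjunct is an island but the target quantifier is outside it.
Nothing blocks QR of the lower DP to a position above the higher one, so inverse scope is available.

Yes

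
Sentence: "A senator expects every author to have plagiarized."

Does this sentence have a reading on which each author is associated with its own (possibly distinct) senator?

Yes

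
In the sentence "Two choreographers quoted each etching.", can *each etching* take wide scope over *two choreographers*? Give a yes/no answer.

Yes

*each etching* is the matrix object and *two choreographers* the matrix subject; the two are clausemates.
With no island boundary between them, the object can take inverse scope over the subject via ordinary QR within the clause.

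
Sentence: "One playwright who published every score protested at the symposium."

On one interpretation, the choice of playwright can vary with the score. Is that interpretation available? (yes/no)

No

The described interpretation is the *every score* > *one playwright* scoping.
The DP *every score* is contained in the relative clause *who published every score*.
Quantifiers inside a relative clause are trapped there; the RC boundary blocks QR.
So *every score* cannot raise high enough to outscope *one playwright*; only the surface ordering *one playwright* > *every score* is available.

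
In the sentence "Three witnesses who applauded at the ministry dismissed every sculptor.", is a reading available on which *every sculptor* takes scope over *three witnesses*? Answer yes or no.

Yes

Although the sentence contains a relative clause (*who applauded at the ministry*), *every sculptor* is outside it, in the matrix VP.
Ordinary QR to a clause-peripheral position gives the wide-scope LF for the lower DP.
So *every sculptor* > *three witnesses* is among the available readings.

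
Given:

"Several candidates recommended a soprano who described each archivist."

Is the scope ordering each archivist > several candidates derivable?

No

*each archivist* occurs within the relative clause *who described each archivist* modifying *a soprano*.
Quantifiers inside a relative clause are trapped there; the RC boundary blocks QR.
Hence only narrow scope for *each archivist* (under *several candidates*) survives.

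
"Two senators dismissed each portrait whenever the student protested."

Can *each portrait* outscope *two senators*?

The adjunct island is irrelevant here — *each portrait* and *two senators* are both in the matrix clause.
Since no island is crossed, the inverse ordering is licensed alongside surface scope.
Both orderings are possible: *two senators* > *each portrait* and *each portrait* > *two senators*.

Yes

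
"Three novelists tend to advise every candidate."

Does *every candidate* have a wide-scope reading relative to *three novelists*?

*every candidate* is the object of the infinitival complement of a raising predicate; raising infinitives are transparent for QR, so the two DPs are in effect clausemates.
QR within a single clause is free, so the lower quantifier may take scope over the higher one.
The sentence is scopally ambiguous between *three novelists* > *every candidate* and *every candidate* > *three novelists*.

Yes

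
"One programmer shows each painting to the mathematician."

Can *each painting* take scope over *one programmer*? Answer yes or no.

*each painting* and *one programmer* are in the same minimal clause.
QR within a single clause is free, so the lower quantifier may take scope over the higher one.
So *each painting* > *one programmer* is among the available readings.

Yes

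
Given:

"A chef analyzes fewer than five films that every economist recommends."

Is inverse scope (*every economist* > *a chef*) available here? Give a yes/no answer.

No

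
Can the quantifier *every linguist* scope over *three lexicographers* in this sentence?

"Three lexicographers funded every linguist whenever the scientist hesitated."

Yes

*every linguist* is a matrix argument; the adjunct is an island but the target quantifier is outside it.
Clause-internal QR can adjoin the lower DP above the subject, yielding the inverse reading.
So *every linguist* > *three lexicographers* is among the available readings.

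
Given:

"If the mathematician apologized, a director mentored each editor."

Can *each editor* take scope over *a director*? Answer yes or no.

Yes

The adjunct clause does not contain *each editor*, which is the matrix object.
Since no island is crossed, the inverse ordering is licensed alongside surface scope.
The sentence is scopally ambiguous between *a director* > *each editor* and *each editor* > *a director*.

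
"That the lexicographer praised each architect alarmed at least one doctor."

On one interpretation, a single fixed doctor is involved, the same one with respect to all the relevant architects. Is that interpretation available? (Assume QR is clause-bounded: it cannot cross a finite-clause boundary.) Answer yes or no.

That reading corresponds to *at least one doctor* > *each architect*.
*at least one doctor* is a matrix-clause argument and can take scope within the matrix clause over the constituent containing *each architect*, so *at least one doctor* > *each architect* needs no island-crossing movement and is available.

Yes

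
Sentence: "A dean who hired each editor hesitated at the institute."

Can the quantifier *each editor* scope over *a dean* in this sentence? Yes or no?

*each editor* is embedded in the relative clause *who hired each editor*.
A relative clause is a scope island — quantifier raising cannot cross its boundary.
So *each editor* cannot raise high enough to outscope *a dean*; only the surface ordering *a dean* > *each editor* is available.

No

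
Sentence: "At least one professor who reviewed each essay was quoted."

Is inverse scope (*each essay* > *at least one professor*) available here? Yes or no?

*each essay* is embedded in the relative clause *who reviewed each essay*.
Quantifiers inside a relative clause are trapped there; the RC boundary blocks QR.
So the wide-scope reading for *each essay* is blocked.

No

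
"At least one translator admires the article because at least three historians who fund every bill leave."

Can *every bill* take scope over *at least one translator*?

The DP *every bill* is contained in the relative clause *who fund every bill*, which is itself inside the adjunct *because at least three historians who fund every bill leave*.
Two island boundaries intervene — the relative clause and the adjunct. Either alone would block QR.
*every bill* > *at least one translator* would require crossing that boundary, which is illicit.
(Only the surface reading survives: one fixed translator with respect to all the relevant bills.)

No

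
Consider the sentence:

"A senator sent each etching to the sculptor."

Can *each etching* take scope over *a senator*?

Yes

Both DPs are arguments of the same predicate; there is no clause or island boundary between them.
Since no island is crossed, the inverse ordering is licensed alongside surface scope.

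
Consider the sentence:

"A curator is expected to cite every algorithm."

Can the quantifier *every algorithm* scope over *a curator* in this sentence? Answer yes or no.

Yes

The matrix predicate is a raising verb, whose infinitival complement is not a scope island — *every algorithm* can QR into the matrix clause.
Nothing blocks QR of the lower DP to a position above the higher one, so inverse scope is available.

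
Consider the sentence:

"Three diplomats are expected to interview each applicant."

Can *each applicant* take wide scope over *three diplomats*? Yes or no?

Infinitival complements of raising predicates do not block QR; *each applicant* and *three diplomats* are effectively clausemates.
QR within a single clause is free, so the lower quantifier may take scope over the higher one.
Both orderings are possible: *three diplomats* > *each applicant* and *each applicant* > *three diplomats*.

Yes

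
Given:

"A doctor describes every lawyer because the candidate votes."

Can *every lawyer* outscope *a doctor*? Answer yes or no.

Yes

*every lawyer* is a matrix argument; the adjunct is an island but the target quantifier is outside it.
Since no island is crossed, the inverse ordering is licensed alongside surface scope.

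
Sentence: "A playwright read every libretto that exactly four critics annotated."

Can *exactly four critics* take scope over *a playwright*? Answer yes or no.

No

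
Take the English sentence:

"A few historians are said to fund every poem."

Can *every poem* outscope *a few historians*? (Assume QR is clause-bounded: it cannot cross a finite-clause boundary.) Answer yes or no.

Yes

The matrix predicate is a raising verb, whose infinitival complement is not a scope island — *every poem* can QR into the matrix clause.
QR within a single clause is free, so the lower quantifier may take scope over the higher one.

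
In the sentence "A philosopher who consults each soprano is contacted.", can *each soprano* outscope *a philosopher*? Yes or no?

No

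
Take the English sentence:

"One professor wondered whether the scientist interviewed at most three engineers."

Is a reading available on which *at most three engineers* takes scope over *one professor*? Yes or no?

*at most three engineers* is embedded in the embedded question *whether the scientist interviewed at most three engineers*.
An indirect question is a wh-island; the filled [Spec,CP] blocks QR across the CP edge.
Hence only narrow scope for *at most three engineers* (under *one professor*) survives.

No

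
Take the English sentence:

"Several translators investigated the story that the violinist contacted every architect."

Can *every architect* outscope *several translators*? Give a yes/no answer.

No

The target quantifier *every architect* is part of the complex NP *the story that the violinist contacted every architect*.
Since the clause is the complement of a nominal head, the CNPC blocks scope extraction.
The inverse ordering *every architect* > *several translators* is therefore underivable.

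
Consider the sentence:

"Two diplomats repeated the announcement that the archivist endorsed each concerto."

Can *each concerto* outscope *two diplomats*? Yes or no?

No

The DP *each concerto* is contained in the complex NP *the announcement that the archivist endorsed each concerto*.
A that-clause complement to a noun is an island; QR cannot cross the NP boundary.
So *each concerto* cannot raise to a position above *two diplomats*.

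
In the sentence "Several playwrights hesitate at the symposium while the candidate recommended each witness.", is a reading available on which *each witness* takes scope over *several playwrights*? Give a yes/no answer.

No

The target quantifier *each witness* is part of the adjunct clause *while the candidate recommended each witness*.
The adjunct-island constraint bars QR out of an adverbial clause.
*each witness* > *several playwrights* would require crossing that boundary, which is illicit.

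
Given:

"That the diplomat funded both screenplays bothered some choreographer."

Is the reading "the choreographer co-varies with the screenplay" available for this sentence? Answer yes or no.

No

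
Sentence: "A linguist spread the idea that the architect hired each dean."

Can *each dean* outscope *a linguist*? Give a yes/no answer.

No

*each dean* is embedded in the complex NP *the idea that the architect hired each dean*.
A that-clause complement to a noun is an island; QR cannot cross the NP boundary.
So *each dean* cannot raise high enough to outscope *a linguist*; only the surface ordering *a linguist* > *each dean* is available.
(Only the surface reading survives: one fixed linguist with respect to all the relevant deans.)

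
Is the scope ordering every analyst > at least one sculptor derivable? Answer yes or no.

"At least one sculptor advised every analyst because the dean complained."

Yes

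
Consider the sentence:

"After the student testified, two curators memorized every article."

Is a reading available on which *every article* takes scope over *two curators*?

Neither queried DP is inside the adjunct, so the adjunct-island constraint does not apply.
Since no island is crossed, the inverse ordering is licensed alongside surface scope.
So *every article* > *two curators* is among the available readings.

Yes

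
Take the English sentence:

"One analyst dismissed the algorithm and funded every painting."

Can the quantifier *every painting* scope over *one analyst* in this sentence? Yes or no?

*every painting* occurs within one conjunct of the coordinate structure (*funded every painting*).
The Coordinate Structure Constraint blocks movement (including QR) out of a single conjunct.
Hence only narrow scope for *every painting* (under *one analyst*) survives.
(Only the surface reading survives: one fixed analyst with respect to all the relevant paintings.)

No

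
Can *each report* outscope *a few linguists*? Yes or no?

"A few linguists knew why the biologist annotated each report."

No

*each report* occurs within the embedded question *why the biologist annotated each report*.
Embedded wh-clauses are opaque for QR, so the quantifier stays inside the question.
So the wide-scope reading for *each report* is blocked.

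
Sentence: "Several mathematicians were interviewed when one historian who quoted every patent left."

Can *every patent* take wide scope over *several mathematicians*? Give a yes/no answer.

*every patent* is embedded in the relative clause *who quoted every patent*, which is itself inside the adjunct *when one historian who quoted every patent left*.
Two island boundaries intervene — the relative clause and the adjunct. Either alone would block QR.
So the wide-scope reading for *every patent* is blocked.

No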